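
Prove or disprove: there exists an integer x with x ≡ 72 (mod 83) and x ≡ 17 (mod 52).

x = 1317

The moduli 83 and 52 are coprime, so by the Chinese Remainder Theorem a unique solution modulo 4316 exists.
Any solution of the first congruence is x = 72 + 83t; substituting into the second, 83t ≡ 17 − 72 ≡ 49 (mod 52).
83 ≡ 31 (mod 52), so this reads 31t ≡ 49 (mod 52). To invert 31 modulo 52: 52 = 1·31 + 21, 31 = 1·21 + 10, 21 = 2·10 + 1, 10 = 10·1 + 0, and unwinding, 1 = 21 − 2·10 = 21 − 2·(31 − 1·21) = −2·31 + 3·21 = −2·31 + 3·(52 − 1·31) = 3·52 − 5·31. Thus 31⁻¹ ≡ -5 ≡ 47 (mod 52).
Therefore t ≡ 47·49 = 2303 ≡ 15 (mod 52).
With t = 15: x = 72 + 83·15 = 1317.
Indeed 1317 ≡ 72 (mod 83) and 1317 ≡ 17 (mod 52).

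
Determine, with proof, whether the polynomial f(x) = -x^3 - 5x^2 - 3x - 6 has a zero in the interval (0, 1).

No such root exists.

f(0) = -6 and f(1) = -15, both negative, so a sign-change argument is unavailable; we show f keeps this sign on the whole interval.
Every nonzero coefficient of f(x) = -x^3 - 5x^2 - 3x - 6 is negative; for x > 0 each term then has that sign, and the constant term -6 is strictly negative.
Therefore f(x) < 0 throughout (0, 1), and f has no zero there.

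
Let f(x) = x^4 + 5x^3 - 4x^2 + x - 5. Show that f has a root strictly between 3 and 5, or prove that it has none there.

No such root exists.

f(3) = 178 and f(5) = 1150, both positive, so a sign-change argument is unavailable; we show f keeps this sign on the whole interval.
Shift to the endpoint 3: with x = 3 + u (0 < u < 2), one computes f(3 + u) = u^4 + 17u^3 + 95u^2 + 220u + 178.
All 5 nonzero coefficients of this polynomial in u are positive; hence for u > 0 the value is a sum of positive terms (the constant 178 among them).
Therefore f(x) > 0 throughout (3, 5), and f has no zero there.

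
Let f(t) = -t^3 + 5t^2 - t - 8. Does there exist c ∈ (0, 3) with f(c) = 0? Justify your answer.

Yes, such a c exists.

f(0) = -8 and f(3) = 7, which have opposite signs.
Since f is a polynomial it is continuous on [0, 3].
By the Intermediate Value Theorem, f takes the value 0 somewhere in the open interval.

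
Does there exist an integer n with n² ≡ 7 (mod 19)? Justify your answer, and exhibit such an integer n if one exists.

n = 11

n = 11 works: 11² = 121, and 121 − 7 = 114 = 6·19.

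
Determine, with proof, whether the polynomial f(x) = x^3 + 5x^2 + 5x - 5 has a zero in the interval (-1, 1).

f(-1) = -6 and f(1) = 6, which have opposite signs.
f is continuous everywhere (it is a polynomial), in particular on [-1, 1].
By the Intermediate Value Theorem f must vanish at some point of (-1, 1).

Yes, f has a root in the interval.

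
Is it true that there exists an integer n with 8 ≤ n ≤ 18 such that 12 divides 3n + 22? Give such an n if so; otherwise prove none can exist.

There is no such integer n in that range.

At n = 8, 3·8 + 22 = 46 ≡ 10 (mod 12), and each step in n adds 3, giving residues 10, 1, 4, 7, 10, 1, 4, 7, 10, 1, 4 for n = 8, 9, …, 18.
None is 0, so 12 never divides 3n + 22 on this range.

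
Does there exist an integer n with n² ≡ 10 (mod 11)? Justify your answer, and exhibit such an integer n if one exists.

Squares mod 11 repeat after n = 5 (as (−n)² = n²); for n = 0..5 they are 0, 1, 4, 9, 5, 3.
So the quadratic residues mod 11 are {0, 1, 3, 4, 5, 9}, and 10 is not among them.
Hence no integer n has n² ≡ 10 (mod 11).

There is no such integer.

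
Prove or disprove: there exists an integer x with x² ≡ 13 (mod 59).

59 is prime, so by Euler's criterion 13 is a square mod 59 iff 13^((59−1)/2) = 13^29 ≡ 1 (mod 59).
Repeated squaring mod 59: 13^2 = 169 ≡ 51; 13^4 ≡ 51² = 2601 ≡ 5; 13^8 ≡ 5² = 25 ≡ 25; 13^16 ≡ 25² = 625 ≡ 35.
Since 29 = 16 + 8 + 4 + 1, 13^29 ≡ 35 · 25 · 5 · 13; multiplying out mod 59: 35·25 = 875 ≡ 49, then 49·5 = 245 ≡ 9, then 9·13 = 117 ≡ 58. Thus 13^29 ≡ 58 ≡ −1 (mod 59).
By Euler's criterion 13 is a quadratic non-residue mod 59: no x satisfies x² ≡ 13 (mod 59).

No, no such integer exists.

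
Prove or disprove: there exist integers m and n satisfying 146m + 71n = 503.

146 and 71 are coprime, so 146m + 71n ranges over all of ℤ.
Dividing repeatedly: 146 = 2·71 + 4, 71 = 17·4 + 3, 4 = 1·3 + 1, 3 = 3·1 + 0.
Unwinding: 1 = 4 − 1·3 = 4 − (71 − 17·4) = −71 + 18·4 = −71 + 18·(146 − 2·71) = 18·146 − 37·71, i.e. 146·18 + 71·(-37) = 1.
Multiplying through by 503: m = 18·503 = 9054, n = (-37)·503 = -18611 is a solution.
Subtracting 127·71 from m and adding 127·146 to n gives the tidier solution (37, -69).
Indeed 146·37 + 71·(-69) = 5402 − 4899 = 503.

m = 37, n = -69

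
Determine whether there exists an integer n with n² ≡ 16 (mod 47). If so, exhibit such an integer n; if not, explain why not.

n = 43 works: 43² = 1849, and 1849 − 16 = 1833 = 39·47.

n = 43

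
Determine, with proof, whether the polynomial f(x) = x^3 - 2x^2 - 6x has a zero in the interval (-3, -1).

Such a root exists.

f(-3) = -27 and f(-1) = 3, which have opposite signs.
Since f is a polynomial it is continuous on [-3, -1].
By the Intermediate Value Theorem f must vanish at some point of (-3, -1).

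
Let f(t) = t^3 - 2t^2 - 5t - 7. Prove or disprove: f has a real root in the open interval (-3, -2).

No such root exists.

The endpoint values f(-3) = -37 and f(-2) = -13 are both negative. Claim: f(t) < 0 for every t in (-3, -2).
Substitute t = -2 − u, where 0 < u < 1 on the interval. Expanding, f(-2 − u) = -u^3 - 8u^2 - 15u - 13.
All 4 nonzero coefficients of this polynomial in u are negative; hence for u > 0 the value is a sum of negative terms (the constant -13 among them).
Therefore f(t) < 0 throughout (-3, -2), and f has no zero there.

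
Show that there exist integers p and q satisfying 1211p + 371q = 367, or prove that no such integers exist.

gcd(1211, 371) = 7, so every integer of the form 1211p + 371q is a multiple of 7.
But 367 is not a multiple of 7 (it leaves remainder 3).
Hence no integers p, q satisfy the equation.

There are no such integers.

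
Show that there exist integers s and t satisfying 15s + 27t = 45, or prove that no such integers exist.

s = 3, t = 0

Since gcd(15, 27) = 3 and 45 = 3·15, Bézout's identity guarantees a solution.
Dividing through by 3 reduces the equation to 5s + 9t = 15.
Euclidean algorithm: 9 = 1·5 + 4, 5 = 1·4 + 1, 4 = 4·1 + 0.
Unwinding: 1 = 5 − 1·4 = 5 − (9 − 1·5) = −9 + 2·5, i.e. 5·2 + 9·(-1) = 1.
Scaling by 15 gives the particular solution (s, t) = (30, -15).
Shifting by a multiple of (9, −5) keeps it a solution: s = 30 − 3·9 = 3, t = -15 + 3·5 = 0.
Indeed 15·3 + 27·0 = 45 + 0 = 45.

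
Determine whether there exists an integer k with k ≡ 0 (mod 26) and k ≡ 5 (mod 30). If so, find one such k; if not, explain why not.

There is no such integer.

gcd(26, 30) = 2. If k ≡ 0 (mod 26) and k ≡ 5 (mod 30), then k ≡ 0 (mod 2) and k ≡ 5 (mod 2).
However 0 ≡ 0 and 5 ≡ 1 (mod 2), and 0 ≠ 1.
Therefore no such k exists.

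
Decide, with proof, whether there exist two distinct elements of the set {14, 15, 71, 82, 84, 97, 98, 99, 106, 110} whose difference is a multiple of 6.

The pair (14, 98) works.

14 mod 6 = 2 and 98 mod 6 = 2, so 98 − 14 = 84 = 14·6.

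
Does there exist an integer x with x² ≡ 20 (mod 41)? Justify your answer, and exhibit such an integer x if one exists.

x = 26

x = 26 works: 26² = 676, and 676 − 20 = 656 = 16·41.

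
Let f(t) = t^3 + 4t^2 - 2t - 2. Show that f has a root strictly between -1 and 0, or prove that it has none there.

Such a root exists.

f(-1) = 3 and f(0) = -2, which have opposite signs.
As a polynomial, f is continuous on every closed interval.
By the Intermediate Value Theorem, f takes the value 0 somewhere in the open interval.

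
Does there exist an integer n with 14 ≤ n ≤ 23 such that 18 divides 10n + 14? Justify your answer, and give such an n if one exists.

n = 22

For n = 14, 15, …, 21 the values 154, 164, 174, 184, 194, 204, 214, 224 are not multiples of 18. n = 22 works, since 10·22 + 14 = 234 = 13·18.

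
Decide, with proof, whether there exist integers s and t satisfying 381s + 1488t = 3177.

Since gcd(381, 1488) = 3 and 3177 = 3·1059, Bézout's identity guarantees a solution.
Dividing through by 3 reduces the equation to 127s + 496t = 1059.
Dividing repeatedly: 496 = 3·127 + 115, 127 = 1·115 + 12, 115 = 9·12 + 7, 12 = 1·7 + 5, 7 = 1·5 + 2, 5 = 2·2 + 1, 2 = 2·1 + 0.
Unwinding: 1 = 5 − 2·2 = 5 − 2·(7 − 1·5) = −2·7 + 3·5 = −2·7 + 3·(12 − 1·7) = 3·12 − 5·7 = 3·12 − 5·(115 − 9·12) = −5·115 + 48·12 = −5·115 + 48·(127 − 1·115) = 48·127 − 53·115 = 48·127 − 53·(496 − 3·127) = −53·496 + 207·127, i.e. 127·207 + 496·(-53) = 1.
Scaling by 1059 gives the particular solution (s, t) = (219213, -56127).
Shifting by a multiple of (496, −127) keeps it a solution: s = 219213 − 441·496 = 477, t = -56127 + 441·127 = -120.
Indeed 381·477 + 1488·(-120) = 181737 − 178560 = 3177.

s = 477, t = -120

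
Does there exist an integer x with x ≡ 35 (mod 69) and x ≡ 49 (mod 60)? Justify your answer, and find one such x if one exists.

No such integer exists.

Reduce both congruences modulo 3, which divides 69 and 60: they say x ≡ 35 (mod 3) and x ≡ 49 (mod 3).
But 35 mod 3 = 2 while 49 mod 3 = 1, a contradiction.
Therefore no such x exists.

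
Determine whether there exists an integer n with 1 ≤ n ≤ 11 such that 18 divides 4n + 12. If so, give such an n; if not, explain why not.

n = 6

Scanning upward from n = 1 gives 16, 20, 24, 28, 32, none divisible by 18. At n = 6 we get 4·6 + 12 = 36, and 36 = 18·2.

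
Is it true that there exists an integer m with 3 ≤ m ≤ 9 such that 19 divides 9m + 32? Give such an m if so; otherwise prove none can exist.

At m = 7 we get 9·7 + 32 = 95, and 95 = 19·5.

m = 7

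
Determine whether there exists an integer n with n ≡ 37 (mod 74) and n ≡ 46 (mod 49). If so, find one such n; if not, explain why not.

n = 1369

The moduli 74 and 49 are coprime, so by the Chinese Remainder Theorem a unique solution modulo 3626 exists.
Any solution of the first congruence is n = 37 + 74t; substituting into the second, 74t ≡ 46 − 37 ≡ 9 (mod 49).
74 ≡ 25 (mod 49), so this reads 25t ≡ 9 (mod 49). Invert 25 mod 49 by the Euclidean algorithm: 49 = 1·25 + 24, 25 = 1·24 + 1, 24 = 24·1 + 0; back-substituting, 1 = 25 − 1·24 = 25 − (49 − 1·25) = −49 + 2·25. Hence 25·2 ≡ 1, so 25⁻¹ ≡ 2 (mod 49).
Therefore t ≡ 2·9 = 18 (mod 49).
Taking t = 18 gives n = 37 + 74·18 = 1369.
Verify: 1369 = 18·74 + 37 and 1369 = 27·49 + 46. ✓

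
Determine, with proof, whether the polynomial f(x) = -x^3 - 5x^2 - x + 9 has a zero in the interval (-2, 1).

f(-2) = -1 and f(1) = 2, which have opposite signs.
f is continuous everywhere (it is a polynomial), in particular on [-2, 1].
By the Intermediate Value Theorem, f takes the value 0 somewhere in the open interval.

Such a root exists.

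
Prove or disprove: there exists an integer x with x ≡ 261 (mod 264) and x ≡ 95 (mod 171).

gcd(264, 171) = 3. If x ≡ 261 (mod 264) and x ≡ 95 (mod 171), then x ≡ 261 (mod 3) and x ≡ 95 (mod 3).
However 261 ≡ 0 and 95 ≡ 2 (mod 3), and 0 ≠ 2.
So no integer satisfies both congruences.

No, no such integer exists.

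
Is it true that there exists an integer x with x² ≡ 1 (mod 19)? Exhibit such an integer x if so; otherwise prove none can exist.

x = 18

x = 18 works: 18² = 324, and 324 − 1 = 323 = 17·19.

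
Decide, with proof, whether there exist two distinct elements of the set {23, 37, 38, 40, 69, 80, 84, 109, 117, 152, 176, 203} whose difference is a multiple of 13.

Residues mod 13: 23↦10, 37↦11, 38↦12, 40↦1, 69↦4, 80↦2, 84↦6, 109↦5, 117↦0, 152↦9, 176↦7, 203↦8.
These 12 residues are pairwise different, hence no difference of two elements is divisible by 13.

No, no such pair exists.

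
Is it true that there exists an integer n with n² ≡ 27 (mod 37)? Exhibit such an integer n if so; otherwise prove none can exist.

Take n = 8. Then 8² = 64 = 1·37 + 27, so 8² ≡ 27 (mod 37).

n = 8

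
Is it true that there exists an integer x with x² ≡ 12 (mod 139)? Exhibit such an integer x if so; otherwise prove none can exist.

No, no such integer exists.

Apply Euler's criterion with the prime 139: 12 is a quadratic residue iff 12^69 ≡ 1 (mod 139), and a non-residue iff it is ≡ −1.
Squaring successively (mod 139): 12^2 = 144 ≡ 5; 12^4 ≡ 5² = 25 ≡ 25; 12^8 ≡ 25² = 625 ≡ 69; 12^16 ≡ 69² = 4761 ≡ 35; 12^32 ≡ 35² = 1225 ≡ 113; 12^64 ≡ 113² = 12769 ≡ 120.
Since 69 = 64 + 4 + 1, 12^69 ≡ 120 · 25 · 12; multiplying out mod 139: 120·25 = 3000 ≡ 81, then 81·12 = 972 ≡ 138. Thus 12^69 ≡ 138 ≡ −1 (mod 139).
The value −1 means 12 is a non-residue modulo 139, so x² ≡ 12 (mod 139) is impossible.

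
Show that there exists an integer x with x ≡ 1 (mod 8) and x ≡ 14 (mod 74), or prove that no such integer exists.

No, no such integer exists.

Reduce both congruences modulo 2, which divides 8 and 74: they say x ≡ 1 (mod 2) and x ≡ 14 (mod 2).
These are incompatible: 1 − 14 = -13 is not divisible by 2.
So no integer satisfies both congruences.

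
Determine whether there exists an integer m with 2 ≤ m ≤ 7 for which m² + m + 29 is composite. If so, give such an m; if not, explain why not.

m = 2

At m = 2: 2² + 2 + 29 = 35 = 5·7, which is composite.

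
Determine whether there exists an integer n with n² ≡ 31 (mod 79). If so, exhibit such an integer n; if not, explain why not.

n = 49 works: 49² = 2401, and 2401 − 31 = 2370 = 30·79.

n = 49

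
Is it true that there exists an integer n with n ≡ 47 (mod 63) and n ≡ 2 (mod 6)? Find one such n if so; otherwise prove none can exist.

n = 110

gcd(63, 6) = 3. A simultaneous solution exists iff 47 ≡ 2 (mod 3); here 47 mod 3 = 2 = 2 mod 3, so it does.
The integers ≡ 47 (mod 63) are 47, 110, …; their remainders mod 6 are 5, 2, so n = 110 is the first that is ≡ 2 (mod 6).
Verify: 110 = 1·63 + 47 and 110 = 18·6 + 2. ✓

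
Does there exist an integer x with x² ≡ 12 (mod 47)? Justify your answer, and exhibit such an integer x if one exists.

x = 24 works: 24² = 576, and 576 − 12 = 564 = 12·47.

x = 24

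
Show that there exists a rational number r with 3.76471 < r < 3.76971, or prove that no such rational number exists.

Multiplying by 13: 13·3.76471 = 48.94123 and 13·3.76971 = 49.00623, so the integer 49 lies strictly between them.
Dividing back, 3.76471 < 49/13 < 3.76971, and 49/13 is rational.

r = 49/13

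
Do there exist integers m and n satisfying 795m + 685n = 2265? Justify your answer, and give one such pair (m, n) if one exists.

Since gcd(795, 685) = 5 and 2265 = 5·453, Bézout's identity guarantees a solution.
Dividing through by 5 reduces the equation to 159m + 137n = 453.
Euclidean algorithm: 159 = 1·137 + 22, 137 = 6·22 + 5, 22 = 4·5 + 2, 5 = 2·2 + 1, 2 = 2·1 + 0.
Back-substituting, 1 = 5 − 2·2 = 5 − 2·(22 − 4·5) = −2·22 + 9·5 = −2·22 + 9·(137 − 6·22) = 9·137 − 56·22 = 9·137 − 56·(159 − 1·137) = −56·159 + 65·137; that is, 159·(-56) + 137·65 = 1.
Multiplying through by 453: m = (-56)·453 = -25368, n = 65·453 = 29445 is a solution.
The general solution is m = -25368 + 137k, n = 29445 − 159k; taking k = 186 gives the smaller pair m = 114, n = -129.
Check: 795·114 + 685·(-129) = 90630 − 88365 = 2265. ✓

m = 114, n = -129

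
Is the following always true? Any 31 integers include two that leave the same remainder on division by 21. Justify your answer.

There are exactly 21 possible remainders on division by 21.
With 31 integers and only 21 classes, the pigeonhole principle forces two of them, say a and b, into the same class.
That is, a and b leave the same remainder on division by 21, as claimed.

Yes, this is always true.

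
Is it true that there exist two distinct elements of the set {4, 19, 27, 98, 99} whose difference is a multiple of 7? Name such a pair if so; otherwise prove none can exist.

Residues mod 7: 4↦4, 19↦5, 27↦6, 98↦0, 99↦1.
No residue repeats among the 5 elements, so no pair has difference ≡ 0 (mod 7).

No such pair exists.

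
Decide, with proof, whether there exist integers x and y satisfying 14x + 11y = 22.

Since gcd(14, 11) = 1, every integer is an integer combination of 14 and 11.
Run the Euclidean algorithm on 14 and 11: 14 = 1·11 + 3, 11 = 3·3 + 2, 3 = 1·2 + 1, 2 = 2·1 + 0.
Unwinding: 1 = 3 − 1·2 = 3 − (11 − 3·3) = −11 + 4·3 = −11 + 4·(14 − 1·11) = 4·14 − 5·11, i.e. 14·4 + 11·(-5) = 1.
Times 22: 14·88 + 11·(-110) = 22, so (88, -110) solves it.
Shifting by a multiple of (11, −14) keeps it a solution: x = 88 − 8·11 = 0, y = -110 + 8·14 = 2.
Check: 14·0 + 11·2 = 0 + 22 = 22. ✓

x = 0, y = 2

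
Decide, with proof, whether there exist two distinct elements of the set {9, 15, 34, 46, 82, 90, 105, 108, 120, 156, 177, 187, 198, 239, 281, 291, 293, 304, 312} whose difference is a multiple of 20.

Reduce each element modulo 20: 9↦9, 15↦15, 34↦14, 46↦6, 82↦2, 90↦10, 105↦5, 108↦8, 120↦0, 156↦16, 177↦17, 187↦7, 198↦18, 239↦19, 281↦1, 291↦11, 293↦13, 304↦4, 312↦12.
No residue repeats among the 19 elements, so no pair has difference ≡ 0 (mod 20).

There is no such pair.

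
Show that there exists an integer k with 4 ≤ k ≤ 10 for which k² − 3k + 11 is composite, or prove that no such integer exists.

k = 9

At k = 9: 9² − 3·9 + 11 = 65 = 5·13, which is composite.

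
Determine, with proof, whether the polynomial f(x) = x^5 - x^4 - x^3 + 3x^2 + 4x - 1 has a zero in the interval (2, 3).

No.

f(2) = 27 and f(3) = 173, both positive, so a sign-change argument is unavailable; we show f keeps this sign on the whole interval.
Shift to the endpoint 2: with x = 2 + u (0 < u < 1), one computes f(2 + u) = u^5 + 9u^4 + 31u^3 + 53u^2 + 52u + 27.
All 6 nonzero coefficients of this polynomial in u are positive; hence for u > 0 the value is a sum of positive terms (the constant 27 among them).
So f is strictly positive on (2, 3); no root exists in the interval.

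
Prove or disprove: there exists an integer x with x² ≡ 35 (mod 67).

x = 54 works: 54² = 2916, and 2916 − 35 = 2881 = 43·67.

x = 54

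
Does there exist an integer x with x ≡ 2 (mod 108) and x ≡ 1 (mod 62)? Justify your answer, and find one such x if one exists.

There is no such integer.

Reduce both congruences modulo 2, which divides 108 and 62: they say x ≡ 2 (mod 2) and x ≡ 1 (mod 2).
However 2 ≡ 0 and 1 ≡ 1 (mod 2), and 0 ≠ 1.
So no integer satisfies both congruences.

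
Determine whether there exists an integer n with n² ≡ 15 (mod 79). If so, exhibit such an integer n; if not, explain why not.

79 is prime, so by Euler's criterion 15 is a square mod 79 iff 15^((79−1)/2) = 15^39 ≡ 1 (mod 79).
Squaring successively (mod 79): 15^2 = 225 ≡ 67; 15^4 ≡ 67² = 4489 ≡ 65; 15^8 ≡ 65² = 4225 ≡ 38; 15^16 ≡ 38² = 1444 ≡ 22; 15^32 ≡ 22² = 484 ≡ 10.
Since 39 = 32 + 4 + 2 + 1, 15^39 ≡ 10 · 65 · 67 · 15; multiplying out mod 79: 10·65 = 650 ≡ 18, then 18·67 = 1206 ≡ 21, then 21·15 = 315 ≡ 78. Thus 15^39 ≡ 78 ≡ −1 (mod 79).
The value −1 means 15 is a non-residue modulo 79, so n² ≡ 15 (mod 79) is impossible.

No such integer exists.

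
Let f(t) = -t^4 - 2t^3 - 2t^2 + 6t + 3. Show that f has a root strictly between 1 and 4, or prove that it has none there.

f(1) = 4 and f(4) = -389, which have opposite signs.
Since f is a polynomial it is continuous on [1, 4].
By the Intermediate Value Theorem f must vanish at some point of (1, 4).

Such a root exists.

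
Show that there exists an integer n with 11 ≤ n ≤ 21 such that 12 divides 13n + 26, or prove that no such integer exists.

At n = 11, 13·11 + 26 = 169 ≡ 1 (mod 12), and each step in n adds 13 ≡ 1 (mod 12), giving residues 1, 2, 3, 4, 5, 6, 7, 8, 9, 10, 11 for n = 11, 12, …, 21.
None is 0, so 12 never divides 13n + 26 on this range.

No, no such integer n in that range exists.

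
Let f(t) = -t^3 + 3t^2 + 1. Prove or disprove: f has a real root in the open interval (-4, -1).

No such root exists.

The endpoint values f(-4) = 113 and f(-1) = 5 are both positive. Claim: f(t) > 0 for every t in (-4, -1).
Shift to the endpoint -1: with t = -1 − u (0 < u < 3), one computes f(-1 − u) = u^3 + 6u^2 + 9u + 5.
All 4 nonzero coefficients of this polynomial in u are positive; hence for u > 0 the value is a sum of positive terms (the constant 5 among them).
So f is strictly positive on (-4, -1); no root exists in the interval.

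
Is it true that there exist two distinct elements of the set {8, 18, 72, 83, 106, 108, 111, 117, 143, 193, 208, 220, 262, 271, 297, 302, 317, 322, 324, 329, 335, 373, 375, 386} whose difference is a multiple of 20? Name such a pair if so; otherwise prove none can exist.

Yes: 8 and 108.

Both 8 and 108 leave remainder 8 on division by 20; their difference 100 = 5·20 is a multiple of 20.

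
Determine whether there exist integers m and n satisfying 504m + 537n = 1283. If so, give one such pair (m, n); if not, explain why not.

No such integers exist.

Both 504 and 537 are divisible by gcd(504, 537) = 3, hence so is any combination 504m + 537n.
However 1283 leaves remainder 2 on division by 3.
Therefore 504m + 537n = 1283 has no solution in integers.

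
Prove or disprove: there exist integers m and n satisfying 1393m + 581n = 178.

Any value of 1393m + 581n is a multiple of gcd(1393, 581) = 7.
But 178 = 7·25 + 3, so 7 ∤ 178.
Hence no integers m, n satisfy the equation.

There are no such integers.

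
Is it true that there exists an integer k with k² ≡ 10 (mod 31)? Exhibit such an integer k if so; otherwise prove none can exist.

k = 14 works: 14² = 196, and 196 − 10 = 186 = 6·31.

k = 14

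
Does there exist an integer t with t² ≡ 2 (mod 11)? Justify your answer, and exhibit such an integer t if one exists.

Since (11 − t)² ≡ t² (mod 11), it suffices to square t = 0, 1, …, 5: the residues are 0, 1, 4, 9, 5, 3.
The set of squares mod 11 is therefore {0, 1, 3, 4, 5, 9}, which does not contain 2.
Hence no integer t has t² ≡ 2 (mod 11).

There is no such integer.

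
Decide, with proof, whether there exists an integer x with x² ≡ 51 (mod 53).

Apply Euler's criterion with the prime 53: 51 is a quadratic residue iff 51^26 ≡ 1 (mod 53), and a non-residue iff it is ≡ −1.
Repeated squaring mod 53: 51^2 = 2601 ≡ 4; 51^4 ≡ 4² = 16 ≡ 16; 51^8 ≡ 16² = 256 ≡ 44; 51^16 ≡ 44² = 1936 ≡ 28.
Since 26 = 16 + 8 + 2, 51^26 ≡ 28 · 44 · 4; multiplying out mod 53: 28·44 = 1232 ≡ 13, then 13·4 = 52 ≡ 52. Thus 51^26 ≡ 52 ≡ −1 (mod 53).
By Euler's criterion 51 is a quadratic non-residue mod 53: no x satisfies x² ≡ 51 (mod 53).

No, no such integer exists.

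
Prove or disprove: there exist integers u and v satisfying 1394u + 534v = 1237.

Any value of 1394u + 534v is a multiple of gcd(1394, 534) = 2.
However 1237 leaves remainder 1 on division by 2.
So the equation is unsolvable over ℤ.

There are no such integers.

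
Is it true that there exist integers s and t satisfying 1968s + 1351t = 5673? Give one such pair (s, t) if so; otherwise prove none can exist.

Since gcd(1968, 1351) = 1, every integer is an integer combination of 1968 and 1351.
Dividing repeatedly: 1968 = 1·1351 + 617, 1351 = 2·617 + 117, 617 = 5·117 + 32, 117 = 3·32 + 21, 32 = 1·21 + 11, 21 = 1·11 + 10, 11 = 1·10 + 1, 10 = 10·1 + 0.
Unwinding: 1 = 11 − 1·10 = 11 − (21 − 1·11) = −21 + 2·11 = −21 + 2·(32 − 1·21) = 2·32 − 3·21 = 2·32 − 3·(117 − 3·32) = −3·117 + 11·32 = −3·117 + 11·(617 − 5·117) = 11·617 − 58·117 = 11·617 − 58·(1351 − 2·617) = −58·1351 + 127·617 = −58·1351 + 127·(1968 − 1·1351) = 127·1968 − 185·1351, i.e. 1968·127 + 1351·(-185) = 1.
Multiplying through by 5673: s = 127·5673 = 720471, t = (-185)·5673 = -1049505 is a solution.
Shifting by a multiple of (1351, −1968) keeps it a solution: s = 720471 − 533·1351 = 388, t = -1049505 + 533·1968 = -561.
Indeed 1968·388 + 1351·(-561) = 763584 − 757911 = 5673.

s = 388, t = -561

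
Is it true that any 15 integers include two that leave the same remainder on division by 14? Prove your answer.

True.

There are exactly 14 possible remainders on division by 14.
Placing 15 integers into 14 classes, some class receives at least two — say a and b.
So a and b have equal remainders mod 14, which is exactly what was to be shown.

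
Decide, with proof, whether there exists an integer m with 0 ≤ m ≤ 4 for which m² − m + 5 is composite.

The values for m = 0, 1, …, 4 are 5, 5, 7, 11, 17, and each of these is prime.
So no value in the range makes the expression composite.

No such integer m in that range exists.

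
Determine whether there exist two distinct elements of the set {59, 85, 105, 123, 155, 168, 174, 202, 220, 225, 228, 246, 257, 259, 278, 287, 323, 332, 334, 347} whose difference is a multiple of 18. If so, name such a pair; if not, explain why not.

Yes: 59 and 257.

59 mod 18 = 5 and 257 mod 18 = 5, so 257 − 59 = 198 = 11·18.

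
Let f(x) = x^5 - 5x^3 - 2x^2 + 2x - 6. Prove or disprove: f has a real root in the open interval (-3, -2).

The endpoint values f(-3) = -138 and f(-2) = -10 are both negative. Claim: f(x) < 0 for every x in (-3, -2).
Shift to the endpoint -2: with x = -2 − u (0 < u < 1), one computes f(-2 − u) = -u^5 - 10u^4 - 35u^3 - 52u^2 - 30u - 10.
The nonzero coefficients here are all negative, so for u > 0 every term is negative (or zero), and the constant term -10 is strictly negative.
So f is strictly negative on (-3, -2); no root exists in the interval.

No.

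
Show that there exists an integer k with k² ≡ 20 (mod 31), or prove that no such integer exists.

k = 19 works: 19² = 361, and 361 − 20 = 341 = 11·31.

k = 19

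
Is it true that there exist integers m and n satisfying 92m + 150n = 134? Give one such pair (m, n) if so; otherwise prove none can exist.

m = 52, n = -31

Every value of 92m + 150n is a multiple of gcd(92, 150) = 2; since 2 ∣ 134, solutions exist.
Dividing through by 2 reduces the equation to 46m + 75n = 67.
Euclidean algorithm: 75 = 1·46 + 29, 46 = 1·29 + 17, 29 = 1·17 + 12, 17 = 1·12 + 5, 12 = 2·5 + 2, 5 = 2·2 + 1, 2 = 2·1 + 0.
Working back up the chain: 1 = 5 − 2·2 = 5 − 2·(12 − 2·5) = −2·12 + 5·5 = −2·12 + 5·(17 − 1·12) = 5·17 − 7·12 = 5·17 − 7·(29 − 1·17) = −7·29 + 12·17 = −7·29 + 12·(46 − 1·29) = 12·46 − 19·29 = 12·46 − 19·(75 − 1·46) = −19·75 + 31·46. So 46·31 + 75·(-19) = 1.
Scaling by 67 gives the particular solution (m, n) = (2077, -1273).
The general solution is m = 2077 + 75k, n = -1273 − 46k; taking k = -27 gives the smaller pair m = 52, n = -31.
Indeed 92·52 + 150·(-31) = 4784 − 4650 = 134.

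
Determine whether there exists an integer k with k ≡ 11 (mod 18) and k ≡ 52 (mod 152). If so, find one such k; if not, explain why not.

No such integer exists.

gcd(18, 152) = 2. If k ≡ 11 (mod 18) and k ≡ 52 (mod 152), then k ≡ 11 (mod 2) and k ≡ 52 (mod 2).
However 11 ≡ 1 and 52 ≡ 0 (mod 2), and 1 ≠ 0.
Hence the system has no solution.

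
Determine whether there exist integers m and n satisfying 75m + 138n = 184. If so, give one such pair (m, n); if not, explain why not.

Both 75 and 138 are divisible by gcd(75, 138) = 3, hence so is any combination 75m + 138n.
But 184 is not a multiple of 3 (it leaves remainder 1).
Hence no integers m, n satisfy the equation.

No such integers exist.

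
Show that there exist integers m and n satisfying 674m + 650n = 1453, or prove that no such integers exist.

No, no such integers exist.

Both 674 and 650 are divisible by gcd(674, 650) = 2, hence so is any combination 674m + 650n.
But 1453 is not a multiple of 2 (it leaves remainder 1).
Therefore 674m + 650n = 1453 has no solution in integers.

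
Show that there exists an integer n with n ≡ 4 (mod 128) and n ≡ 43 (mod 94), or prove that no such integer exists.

No such integer exists.

Both moduli are multiples of 2 = gcd(128, 94), so any solution would satisfy n ≡ 4 and n ≡ 43 modulo 2 simultaneously.
But 4 mod 2 = 0 while 43 mod 2 = 1, a contradiction.
Therefore no such n exists.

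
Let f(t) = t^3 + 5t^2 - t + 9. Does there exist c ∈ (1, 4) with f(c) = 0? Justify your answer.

f(1) = 14 and f(4) = 149, both positive, so a sign-change argument is unavailable; we show f keeps this sign on the whole interval.
Substitute t = 1 + u, where 0 < u < 3 on the interval. Expanding, f(1 + u) = u^3 + 8u^2 + 12u + 14.
The nonzero coefficients here are all positive, so for u > 0 every term is positive (or zero), and the constant term 14 is strictly positive.
Therefore f(t) > 0 throughout (1, 4), and f has no zero there.

f has no root in that interval.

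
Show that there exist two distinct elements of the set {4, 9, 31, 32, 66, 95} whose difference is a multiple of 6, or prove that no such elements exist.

No, no such pair exists.

Two integers differ by a multiple of 6 exactly when they have the same residue mod 6. The residues are 4↦4, 9↦3, 31↦1, 32↦2, 66↦0, 95↦5.
All 6 residues are distinct, so no two elements differ by a multiple of 6.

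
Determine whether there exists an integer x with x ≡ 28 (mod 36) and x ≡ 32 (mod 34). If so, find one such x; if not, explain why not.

x = 100

The moduli are not coprime: gcd(36, 34) = 2. Compatibility requires 2 ∣ (32 − 28) = 4, which holds, so solutions exist.
Step through x = 28, 28 + 36, 28 + 2·36, …: the values 28, 64, 100 reduce mod 34 to 28, 30, 32. The value 100 hits 32.
Check: 100 mod 36 = 28, 100 mod 34 = 32. ✓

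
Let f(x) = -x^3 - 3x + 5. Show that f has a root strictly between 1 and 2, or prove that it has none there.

Yes, f has a root in the interval.

f(1) = 1 and f(2) = -9, which have opposite signs.
f is continuous everywhere (it is a polynomial), in particular on [1, 2].
By the Intermediate Value Theorem, f takes the value 0 somewhere in the open interval.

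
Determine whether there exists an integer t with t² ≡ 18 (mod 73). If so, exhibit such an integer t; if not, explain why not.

t = 23

Take t = 23. Then 23² = 529 = 7·73 + 18, so 23² ≡ 18 (mod 73).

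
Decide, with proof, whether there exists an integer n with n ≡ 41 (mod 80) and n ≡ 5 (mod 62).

n = 2361

Here gcd(80, 62) = 2, and both 41 and 5 leave remainder 1 mod 2, so the system is consistent.
Put n = 41 + 80t, so we need 80t ≡ 26 (mod 62), equivalently (divide by 2) 40t ≡ 13 (mod 31).
40 ≡ 9 (mod 31), so this reads 9t ≡ 13 (mod 31). To invert 9 modulo 31: 31 = 3·9 + 4, 9 = 2·4 + 1, 4 = 4·1 + 0, and unwinding, 1 = 9 − 2·4 = 9 − 2·(31 − 3·9) = −2·31 + 7·9. Thus 9⁻¹ ≡ 7 (mod 31).
Therefore t ≡ 7·13 = 91 ≡ 29 (mod 31).
Then n = 41 + 80·29 = 2361.
Check: 2361 mod 80 = 41, 2361 mod 62 = 5. ✓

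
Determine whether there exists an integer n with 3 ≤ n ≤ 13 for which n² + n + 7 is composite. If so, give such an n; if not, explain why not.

At n = 10: 10² + 10 + 7 = 117 = 3·39, which is composite.

n = 10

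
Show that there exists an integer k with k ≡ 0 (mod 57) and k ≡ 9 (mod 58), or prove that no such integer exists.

Since 57 and 58 share no common factor, CRT says the pair of congruences has a solution (unique mod 3306).
Any solution of the first congruence is k = 0 + 57t; substituting into the second, 57t ≡ 9 − 0 ≡ 9 (mod 58).
Note 57·57 = 3249 ≡ 1 (mod 58) (as 3249 − 1 = 56·58), so 57⁻¹ ≡ 57.
Multiplying by 57: t ≡ 57·9 = 513 ≡ 49 (mod 58).
With t = 49: k = 0 + 57·49 = 2793.
Check: 2793 mod 57 = 0, 2793 mod 58 = 9. ✓

k = 2793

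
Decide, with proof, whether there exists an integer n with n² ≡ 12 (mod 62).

The prime 31 divides 62, so n² ≡ 12 (mod 62) would force n² ≡ 12 (mod 31).
Apply Euler's criterion with the prime 31: 12 is a quadratic residue iff 12^15 ≡ 1 (mod 31), and a non-residue iff it is ≡ −1.
Repeated squaring mod 31: 12^2 = 144 ≡ 20; 12^4 ≡ 20² = 400 ≡ 28; 12^8 ≡ 28² = 784 ≡ 9.
Since 15 = 8 + 4 + 2 + 1, 12^15 ≡ 9 · 28 · 20 · 12; multiplying out mod 31: 9·28 = 252 ≡ 4, then 4·20 = 80 ≡ 18, then 18·12 = 216 ≡ 30. Thus 12^15 ≡ 30 ≡ −1 (mod 31).
The value −1 means 12 is a non-residue modulo 31, so n² ≡ 12 (mod 31) is impossible.
So 12 is not a square mod 31, and hence 12 is not a square mod 62.

There is no such integer.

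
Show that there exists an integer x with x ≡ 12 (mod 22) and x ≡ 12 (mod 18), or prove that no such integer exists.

The moduli are not coprime: gcd(22, 18) = 2. Compatibility requires 2 ∣ (12 − 12) = 0, which holds, so solutions exist.
The smallest candidate x = 12 works directly: 12 ≡ 12 (mod 18).
Check: 12 mod 22 = 12, 12 mod 18 = 12. ✓

x = 12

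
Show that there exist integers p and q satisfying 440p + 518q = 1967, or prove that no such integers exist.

No such integers exist.

Any value of 440p + 518q is a multiple of gcd(440, 518) = 2.
But 1967 is not a multiple of 2 (it leaves remainder 1).
Therefore 440p + 518q = 1967 has no solution in integers.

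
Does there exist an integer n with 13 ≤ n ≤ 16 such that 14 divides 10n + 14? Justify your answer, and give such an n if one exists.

At n = 13 the value 144 is not a multiple of 14. Try n = 14: 10·14 + 14 = 154 = 11·14, which is divisible by 14.

n = 14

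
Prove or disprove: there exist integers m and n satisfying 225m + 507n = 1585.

gcd(225, 507) = 3, so every integer of the form 225m + 507n is a multiple of 3.
But 1585 = 3·528 + 1, so 3 ∤ 1585.
Hence no integers m, n satisfy the equation.

No such integers exist.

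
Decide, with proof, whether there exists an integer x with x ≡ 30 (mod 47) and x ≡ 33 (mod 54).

Since 47 and 54 share no common factor, CRT says the pair of congruences has a solution (unique mod 2538).
Write x = 30 + 47t and require 30 + 47t ≡ 33 (mod 54), i.e. 47t ≡ 3 (mod 54).
To invert 47 modulo 54: 54 = 1·47 + 7, 47 = 6·7 + 5, 7 = 1·5 + 2, 5 = 2·2 + 1, 2 = 2·1 + 0, and unwinding, 1 = 5 − 2·2 = 5 − 2·(7 − 1·5) = −2·7 + 3·5 = −2·7 + 3·(47 − 6·7) = 3·47 − 20·7 = 3·47 − 20·(54 − 1·47) = −20·54 + 23·47. Thus 47⁻¹ ≡ 23 (mod 54).
Multiplying by 23: t ≡ 23·3 = 69 ≡ 15 (mod 54).
Taking t = 15 gives x = 30 + 47·15 = 735.
Verify: 735 = 15·47 + 30 and 735 = 13·54 + 33. ✓

x = 735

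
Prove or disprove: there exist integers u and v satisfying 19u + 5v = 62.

Since gcd(19, 5) = 1, every integer is an integer combination of 19 and 5.
Euclidean algorithm: 19 = 3·5 + 4, 5 = 1·4 + 1, 4 = 4·1 + 0.
Working back up the chain: 1 = 5 − 1·4 = 5 − (19 − 3·5) = −19 + 4·5. So 19·(-1) + 5·4 = 1.
Times 62: 19·(-62) + 5·248 = 62, so (-62, 248) solves it.
The general solution is u = -62 + 5k, v = 248 − 19k; taking k = 13 gives the smaller pair u = 3, v = 1.
Check: 19·3 + 5·1 = 57 + 5 = 62. ✓

u = 3, v = 1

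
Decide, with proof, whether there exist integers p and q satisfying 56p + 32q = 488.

p = 3, q = 10

gcd(56, 32) = 8, and 8 divides 488, so integer solutions exist.
Dividing through by 8 reduces the equation to 7p + 4q = 61.
Run the Euclidean algorithm on 7 and 4: 7 = 1·4 + 3, 4 = 1·3 + 1, 3 = 3·1 + 0.
Back-substituting, 1 = 4 − 1·3 = 4 − (7 − 1·4) = −7 + 2·4; that is, 7·(-1) + 4·2 = 1.
Times 61: 7·(-61) + 4·122 = 61, so (-61, 122) solves it.
Adding 16·4 to p and subtracting 16·7 from q gives the tidier solution (3, 10).
Indeed 56·3 + 32·10 = 168 + 320 = 488.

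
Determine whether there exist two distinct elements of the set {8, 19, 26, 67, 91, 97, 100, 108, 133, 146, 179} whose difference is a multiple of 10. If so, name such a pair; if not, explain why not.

Yes: 8 and 108.

Both 8 and 108 leave remainder 8 on division by 10; their difference 100 = 10·10 is a multiple of 10.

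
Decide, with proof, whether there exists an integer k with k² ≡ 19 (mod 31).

k = 22

k = 22 works: 22² = 484, and 484 − 19 = 465 = 15·31.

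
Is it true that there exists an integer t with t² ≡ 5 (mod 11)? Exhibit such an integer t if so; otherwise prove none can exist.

t = 4 works: 4² = 16, and 16 − 5 = 11 = 1·11.

t = 4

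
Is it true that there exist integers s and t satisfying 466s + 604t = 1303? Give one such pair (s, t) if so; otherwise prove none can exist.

Both 466 and 604 are divisible by gcd(466, 604) = 2, hence so is any combination 466s + 604t.
But 1303 is not a multiple of 2 (it leaves remainder 1).
So the equation is unsolvable over ℤ.

No such integers exist.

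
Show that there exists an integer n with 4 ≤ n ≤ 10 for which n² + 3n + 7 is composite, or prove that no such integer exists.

n = 8

At n = 8: 8² + 3·8 + 7 = 95 = 5·19, which is composite.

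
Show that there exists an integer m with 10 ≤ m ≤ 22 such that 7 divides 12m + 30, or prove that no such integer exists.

At m = 15 we get 12·15 + 30 = 210, and 210 = 7·30.

m = 15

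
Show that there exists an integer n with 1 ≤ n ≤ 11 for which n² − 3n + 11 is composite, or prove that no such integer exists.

n = 5

At n = 5: 5² − 3·5 + 11 = 21 = 3·7, which is composite.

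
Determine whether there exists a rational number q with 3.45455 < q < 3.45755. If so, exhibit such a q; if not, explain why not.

Look for a denominator N such that an integer falls strictly between N·3.45455 and N·3.45755. N = 35 works: 35·3.45455 = 120.90925 < 121 < 121.01425 = 35·3.45755.
So q = 121/35 works: it is a ratio of integers, and dividing 35·3.45455 < 121 < 35·3.45755 through by 35 gives 3.45455 < 121/35 < 3.45755.

q = 121/35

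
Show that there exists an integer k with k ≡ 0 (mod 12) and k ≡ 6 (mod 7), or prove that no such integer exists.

k = 48

The moduli 12 and 7 are coprime, so by the Chinese Remainder Theorem a unique solution modulo 84 exists.
Write k = 0 + 12t and require 0 + 12t ≡ 6 (mod 7), i.e. 12t ≡ 6 (mod 7).
12 ≡ 5 (mod 7), so this reads 5t ≡ 6 (mod 7). Note 5·3 = 15 ≡ 1 (mod 7) (as 15 − 1 = 2·7), so 5⁻¹ ≡ 3.
Multiplying by 3: t ≡ 3·6 = 18 ≡ 4 (mod 7).
Taking t = 4 gives k = 0 + 12·4 = 48.
Indeed 48 ≡ 0 (mod 12) and 48 ≡ 6 (mod 7).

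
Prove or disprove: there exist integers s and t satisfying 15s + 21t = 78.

s = 1, t = 3

gcd(15, 21) = 3, and 3 divides 78, so integer solutions exist.
Dividing through by 3 reduces the equation to 5s + 7t = 26.
Run the Euclidean algorithm on 7 and 5: 7 = 1·5 + 2, 5 = 2·2 + 1, 2 = 2·1 + 0.
Back-substituting, 1 = 5 − 2·2 = 5 − 2·(7 − 1·5) = −2·7 + 3·5; that is, 5·3 + 7·(-2) = 1.
Scaling by 26 gives the particular solution (s, t) = (78, -52).
Subtracting 11·7 from s and adding 11·5 to t gives the tidier solution (1, 3).
Indeed 15·1 + 21·3 = 15 + 63 = 78.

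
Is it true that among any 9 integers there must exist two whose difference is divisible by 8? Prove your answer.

True.

Partition the integers by their residue mod 8; there are 8 classes.
With 9 integers and only 8 classes, the pigeonhole principle forces two of them, say a and b, into the same class.
Equal remainders mean a − b ≡ 0 (mod 8), so 8 divides their difference.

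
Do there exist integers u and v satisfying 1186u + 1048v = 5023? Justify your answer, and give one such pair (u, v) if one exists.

Any value of 1186u + 1048v is a multiple of gcd(1186, 1048) = 2.
But 5023 = 2·2511 + 1, so 2 ∤ 5023.
Hence no integers u, v satisfy the equation.

There are no such integers.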